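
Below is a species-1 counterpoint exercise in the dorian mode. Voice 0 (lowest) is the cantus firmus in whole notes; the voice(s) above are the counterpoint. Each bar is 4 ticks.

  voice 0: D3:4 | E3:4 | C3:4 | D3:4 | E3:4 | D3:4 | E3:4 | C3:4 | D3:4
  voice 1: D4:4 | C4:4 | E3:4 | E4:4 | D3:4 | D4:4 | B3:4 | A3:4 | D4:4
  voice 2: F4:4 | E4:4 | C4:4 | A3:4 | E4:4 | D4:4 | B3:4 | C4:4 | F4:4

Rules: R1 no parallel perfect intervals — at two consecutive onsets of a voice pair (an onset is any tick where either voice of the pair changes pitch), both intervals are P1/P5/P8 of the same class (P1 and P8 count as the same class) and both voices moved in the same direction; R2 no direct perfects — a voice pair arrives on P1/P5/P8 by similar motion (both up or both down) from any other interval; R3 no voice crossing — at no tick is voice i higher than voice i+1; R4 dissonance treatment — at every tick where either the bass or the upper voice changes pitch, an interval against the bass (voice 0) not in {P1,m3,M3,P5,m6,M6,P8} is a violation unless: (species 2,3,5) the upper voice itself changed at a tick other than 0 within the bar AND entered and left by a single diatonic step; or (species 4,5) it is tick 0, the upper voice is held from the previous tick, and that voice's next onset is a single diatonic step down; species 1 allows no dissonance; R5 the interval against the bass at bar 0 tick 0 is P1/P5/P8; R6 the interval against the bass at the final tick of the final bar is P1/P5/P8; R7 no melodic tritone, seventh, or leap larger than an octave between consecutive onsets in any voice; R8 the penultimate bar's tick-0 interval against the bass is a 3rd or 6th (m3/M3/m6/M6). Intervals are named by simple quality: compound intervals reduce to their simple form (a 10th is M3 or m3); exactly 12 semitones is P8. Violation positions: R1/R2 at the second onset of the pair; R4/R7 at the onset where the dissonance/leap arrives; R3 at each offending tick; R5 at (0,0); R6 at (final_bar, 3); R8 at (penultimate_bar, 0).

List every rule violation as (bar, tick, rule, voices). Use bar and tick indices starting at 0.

bar 0: v0=D3 v1=D4 v2=F4 downbeat m3
bar 1: v0=E3 v1=C4 v2=E4 downbeat P8
bar 2: v0=C3 v1=E3 v2=C4 downbeat P8
bar 3: v0=D3 v1=E4 v2=A3 downbeat P5
bar 4: v0=E3 v1=D3 v2=E4 downbeat P8
bar 5: v0=D3 v1=D4 v2=D4 downbeat P8
bar 6: v0=E3 v1=B3 v2=B3 downbeat P5
bar 7: v0=C3 v1=A3 v2=C4 downbeat P8
bar 8: v0=D3 v1=D4 v2=F4 downbeat m3
  -> R5 @ bar 0 tick 0 v(0, 2): opens on m3
  -> R1 @ bar 2 tick 0 v(0, 2): E3/E4 P8 -> C3/C4 P8 similar
  -> R3 @ bar 3 tick 0 v(1, 2): E4 above A3
  -> R4 @ bar 3 tick 0 v(0, 1): D3/E4 M2 untreated
  -> R3 @ bar 3 tick 1 v(1, 2): E4 above A3
  -> R3 @ bar 3 tick 2 v(1, 2): E4 above A3
  -> R3 @ bar 3 tick 3 v(1, 2): E4 above A3
  -> R2 @ bar 4 tick 0 v(0, 2): D3/A3 P5 -> E3/E4 P8 similar
  -> R3 @ bar 4 tick 0 v(0, 1): E3 above D3
  -> R4 @ bar 4 tick 0 v(0, 1): E3/D3 M2 untreated
  -> R7 @ bar 4 tick 0 v(1,): E4->D3 leap 14st
  -> R3 @ bar 4 tick 1 v(0, 1): E3 above D3
  -> R3 @ bar 4 tick 2 v(0, 1): E3 above D3
  -> R3 @ bar 4 tick 3 v(0, 1): E3 above D3
  -> R1 @ bar 5 tick 0 v(0, 2): E3/E4 P8 -> D3/D4 P8 similar
  -> R1 @ bar 6 tick 0 v(1, 2): D4/D4 P1 -> B3/B3 P1 similar
  -> R8 @ bar 7 tick 0 v(0, 2): penult P8 not 3rd/6th
  -> R2 @ bar 8 tick 0 v(0, 1): C3/A3 M6 -> D3/D4 P8 similar
  -> R6 @ bar 8 tick 3 v(0, 2): closes on m3

(0, 0, R5, (0, 2))
(2, 0, R1, (0, 2))
(3, 0, R3, (1, 2))
(3, 0, R4, (0, 1))
(3, 1, R3, (1, 2))
(3, 2, R3, (1, 2))
(3, 3, R3, (1, 2))
(4, 0, R2, (0, 2))
(4, 0, R3, (0, 1))
(4, 0, R4, (0, 1))
(4, 0, R7, (1,))
(4, 1, R3, (0, 1))
(4, 2, R3, (0, 1))
(4, 3, R3, (0, 1))
(5, 0, R1, (0, 2))
(6, 0, R1, (1, 2))
(7, 0, R8, (0, 2))
(8, 0, R2, (0, 1))
(8, 3, R6, (0, 2))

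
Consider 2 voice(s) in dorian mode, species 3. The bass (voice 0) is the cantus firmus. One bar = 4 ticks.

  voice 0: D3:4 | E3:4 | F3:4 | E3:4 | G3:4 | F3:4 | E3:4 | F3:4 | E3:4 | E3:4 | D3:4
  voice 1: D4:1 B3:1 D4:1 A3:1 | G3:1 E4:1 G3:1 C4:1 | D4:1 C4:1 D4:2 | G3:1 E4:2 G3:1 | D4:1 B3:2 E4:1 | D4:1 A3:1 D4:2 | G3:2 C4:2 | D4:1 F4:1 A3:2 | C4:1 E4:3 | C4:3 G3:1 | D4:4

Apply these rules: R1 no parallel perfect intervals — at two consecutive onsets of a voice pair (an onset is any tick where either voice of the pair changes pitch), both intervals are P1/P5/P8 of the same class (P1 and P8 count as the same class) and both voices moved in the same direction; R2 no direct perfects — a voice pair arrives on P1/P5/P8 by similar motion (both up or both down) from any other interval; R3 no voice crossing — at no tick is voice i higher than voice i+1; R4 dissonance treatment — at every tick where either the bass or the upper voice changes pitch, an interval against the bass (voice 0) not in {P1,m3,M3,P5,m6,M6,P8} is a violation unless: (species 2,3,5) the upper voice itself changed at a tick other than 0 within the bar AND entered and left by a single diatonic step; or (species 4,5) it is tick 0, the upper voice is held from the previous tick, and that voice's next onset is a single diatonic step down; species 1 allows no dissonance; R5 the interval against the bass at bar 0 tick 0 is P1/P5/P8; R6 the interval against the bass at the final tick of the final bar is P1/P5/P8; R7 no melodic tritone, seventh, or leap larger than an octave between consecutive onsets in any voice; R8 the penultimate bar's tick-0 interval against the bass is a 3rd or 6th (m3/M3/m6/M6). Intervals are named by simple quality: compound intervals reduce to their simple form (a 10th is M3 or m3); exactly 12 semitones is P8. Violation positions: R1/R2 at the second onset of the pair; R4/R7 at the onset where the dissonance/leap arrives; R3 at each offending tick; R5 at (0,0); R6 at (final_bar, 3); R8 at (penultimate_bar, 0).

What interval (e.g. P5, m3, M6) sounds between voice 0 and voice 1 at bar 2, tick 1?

P5

voice 0=F3 voice 1=C4 -> P5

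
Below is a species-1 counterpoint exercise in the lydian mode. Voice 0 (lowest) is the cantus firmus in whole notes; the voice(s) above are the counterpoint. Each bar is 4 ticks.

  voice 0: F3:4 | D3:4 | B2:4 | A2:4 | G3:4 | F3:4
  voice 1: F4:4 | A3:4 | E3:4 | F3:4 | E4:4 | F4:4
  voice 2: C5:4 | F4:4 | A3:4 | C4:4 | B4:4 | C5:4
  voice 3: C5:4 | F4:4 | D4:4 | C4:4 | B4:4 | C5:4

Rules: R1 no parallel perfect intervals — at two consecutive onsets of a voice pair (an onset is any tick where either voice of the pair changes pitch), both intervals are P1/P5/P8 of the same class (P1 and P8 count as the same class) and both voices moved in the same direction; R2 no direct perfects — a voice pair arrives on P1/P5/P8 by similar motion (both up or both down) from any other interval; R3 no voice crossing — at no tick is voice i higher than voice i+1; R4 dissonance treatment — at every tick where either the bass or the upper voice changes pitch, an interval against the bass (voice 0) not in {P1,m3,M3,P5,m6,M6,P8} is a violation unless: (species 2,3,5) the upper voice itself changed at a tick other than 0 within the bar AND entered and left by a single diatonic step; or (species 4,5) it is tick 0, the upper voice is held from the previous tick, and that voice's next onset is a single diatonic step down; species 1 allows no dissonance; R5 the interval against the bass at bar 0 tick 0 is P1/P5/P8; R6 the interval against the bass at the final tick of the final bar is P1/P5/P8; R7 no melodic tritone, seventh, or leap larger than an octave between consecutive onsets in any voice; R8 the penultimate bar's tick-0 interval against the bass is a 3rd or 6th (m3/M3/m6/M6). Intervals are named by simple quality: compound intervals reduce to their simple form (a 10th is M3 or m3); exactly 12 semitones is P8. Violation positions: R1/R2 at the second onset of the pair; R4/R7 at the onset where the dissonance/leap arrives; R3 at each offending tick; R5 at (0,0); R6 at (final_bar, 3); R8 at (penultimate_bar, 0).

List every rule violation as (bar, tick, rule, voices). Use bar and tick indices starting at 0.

bar 0: v0=F3 v1=F4 v2=C5 v3=C5 downbeat P5
bar 1: v0=D3 v1=A3 v2=F4 v3=F4 downbeat m3
bar 2: v0=B2 v1=E3 v2=A3 v3=D4 downbeat m3
bar 3: v0=A2 v1=F3 v2=C4 v3=C4 downbeat m3
bar 4: v0=G3 v1=E4 v2=B4 v3=B4 downbeat M3
bar 5: v0=F3 v1=F4 v2=C5 v3=C5 downbeat P5
  -> R1 @ bar 1 tick 0 v(2, 3): C5/C5 P1 -> F4/F4 P1 similar
  -> R2 @ bar 1 tick 0 v(0, 1): F3/F4 P8 -> D3/A3 P5 similar
  -> R4 @ bar 2 tick 0 v(0, 1): B2/E3 P4 untreated
  -> R4 @ bar 2 tick 0 v(0, 2): B2/A3 m7 untreated
  -> R2 @ bar 3 tick 0 v(1, 2): E3/A3 P4 -> F3/C4 P5 similar
  -> R1 @ bar 4 tick 0 v(1, 2): F3/C4 P5 -> E4/B4 P5 similar
  -> R1 @ bar 4 tick 0 v(1, 3): F3/C4 P5 -> E4/B4 P5 similar
  -> R1 @ bar 4 tick 0 v(2, 3): C4/C4 P1 -> B4/B4 P1 similar
  -> R7 @ bar 4 tick 0 v(0,): A2->G3 leap 10st
  -> R7 @ bar 4 tick 0 v(1,): F3->E4 leap 11st
  -> R7 @ bar 4 tick 0 v(2,): C4->B4 leap 11st
  -> R7 @ bar 4 tick 0 v(3,): C4->B4 leap 11st
  -> R1 @ bar 5 tick 0 v(1, 2): E4/B4 P5 -> F4/C5 P5 similar
  -> R1 @ bar 5 tick 0 v(1, 3): E4/B4 P5 -> F4/C5 P5 similar
  -> R1 @ bar 5 tick 0 v(2, 3): B4/B4 P1 -> C5/C5 P1 similar

(1, 0, R1, (2, 3))
(1, 0, R2, (0, 1))
(2, 0, R4, (0, 1))
(2, 0, R4, (0, 2))
(3, 0, R2, (1, 2))
(4, 0, R1, (1, 2))
(4, 0, R1, (1, 3))
(4, 0, R1, (2, 3))
(4, 0, R7, (0,))
(4, 0, R7, (1,))
(4, 0, R7, (2,))
(4, 0, R7, (3,))
(5, 0, R1, (1, 2))
(5, 0, R1, (1, 3))
(5, 0, R1, (2, 3))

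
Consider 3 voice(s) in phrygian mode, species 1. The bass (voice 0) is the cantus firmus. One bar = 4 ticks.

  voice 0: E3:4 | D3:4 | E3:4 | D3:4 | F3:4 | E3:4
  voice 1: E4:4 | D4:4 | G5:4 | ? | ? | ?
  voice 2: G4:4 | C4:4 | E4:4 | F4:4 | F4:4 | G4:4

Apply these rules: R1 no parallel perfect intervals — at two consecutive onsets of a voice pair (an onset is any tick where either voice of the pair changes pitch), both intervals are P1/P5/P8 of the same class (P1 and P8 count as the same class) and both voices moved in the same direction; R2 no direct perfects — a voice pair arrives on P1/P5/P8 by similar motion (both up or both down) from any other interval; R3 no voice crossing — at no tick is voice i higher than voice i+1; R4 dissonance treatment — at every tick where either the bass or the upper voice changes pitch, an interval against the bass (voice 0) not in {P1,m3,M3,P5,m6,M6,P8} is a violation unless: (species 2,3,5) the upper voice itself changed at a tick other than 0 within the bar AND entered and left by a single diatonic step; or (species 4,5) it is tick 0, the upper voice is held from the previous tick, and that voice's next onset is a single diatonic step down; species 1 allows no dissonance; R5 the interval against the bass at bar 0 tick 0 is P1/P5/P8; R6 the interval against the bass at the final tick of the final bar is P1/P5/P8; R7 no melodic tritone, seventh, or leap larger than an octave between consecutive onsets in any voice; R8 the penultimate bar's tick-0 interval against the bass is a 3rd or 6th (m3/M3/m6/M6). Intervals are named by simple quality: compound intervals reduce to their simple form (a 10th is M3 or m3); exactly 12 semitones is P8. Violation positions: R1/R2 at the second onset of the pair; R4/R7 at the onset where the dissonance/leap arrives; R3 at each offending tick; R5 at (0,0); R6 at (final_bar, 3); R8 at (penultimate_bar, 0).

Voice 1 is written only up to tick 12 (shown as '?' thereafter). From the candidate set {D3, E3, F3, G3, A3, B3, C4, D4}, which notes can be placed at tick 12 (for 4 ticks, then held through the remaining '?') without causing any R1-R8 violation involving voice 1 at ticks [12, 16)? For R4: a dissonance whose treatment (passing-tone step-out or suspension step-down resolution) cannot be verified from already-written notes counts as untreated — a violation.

D3: violates R2,R7
E3: violates R4,R7
F3: violates R7
G3: violates R4,R7
A3: violates R2,R7
B3: violates R7
C4: violates R4,R7
D4: violates R2,R7

{}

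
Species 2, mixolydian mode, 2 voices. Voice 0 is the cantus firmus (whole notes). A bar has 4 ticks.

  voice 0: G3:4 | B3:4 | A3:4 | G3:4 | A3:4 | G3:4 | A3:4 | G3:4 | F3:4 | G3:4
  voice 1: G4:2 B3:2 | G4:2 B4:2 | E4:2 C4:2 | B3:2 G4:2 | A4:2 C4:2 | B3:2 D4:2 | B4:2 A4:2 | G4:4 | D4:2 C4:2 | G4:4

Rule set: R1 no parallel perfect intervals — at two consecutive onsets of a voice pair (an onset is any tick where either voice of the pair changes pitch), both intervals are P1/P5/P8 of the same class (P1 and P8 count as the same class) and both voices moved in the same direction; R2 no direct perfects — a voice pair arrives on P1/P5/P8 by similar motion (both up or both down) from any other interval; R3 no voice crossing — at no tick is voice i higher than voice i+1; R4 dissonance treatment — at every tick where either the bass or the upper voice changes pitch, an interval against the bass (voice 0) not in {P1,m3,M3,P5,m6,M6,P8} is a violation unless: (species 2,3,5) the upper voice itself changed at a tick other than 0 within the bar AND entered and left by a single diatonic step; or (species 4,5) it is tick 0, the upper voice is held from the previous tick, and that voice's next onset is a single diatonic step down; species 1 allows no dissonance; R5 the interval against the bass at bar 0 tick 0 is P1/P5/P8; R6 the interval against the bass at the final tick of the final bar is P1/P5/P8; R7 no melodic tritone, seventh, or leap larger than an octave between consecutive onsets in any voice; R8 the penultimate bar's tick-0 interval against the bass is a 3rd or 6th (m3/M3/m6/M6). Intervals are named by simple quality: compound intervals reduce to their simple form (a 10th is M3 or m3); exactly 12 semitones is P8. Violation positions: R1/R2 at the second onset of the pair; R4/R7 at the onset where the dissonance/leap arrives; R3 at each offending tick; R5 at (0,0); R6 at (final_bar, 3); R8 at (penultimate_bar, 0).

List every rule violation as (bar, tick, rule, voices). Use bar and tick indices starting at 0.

(2, 0, R2, (0, 1))
(4, 0, R1, (0, 1))
(6, 0, R4, (0, 1))
(7, 0, R1, (0, 1))
(9, 0, R2, (0, 1))

bar 0: v0=G3 v1=G4 downbeat P8
bar 1: v0=B3 v1=G4 downbeat m6
bar 2: v0=A3 v1=E4 downbeat P5
bar 3: v0=G3 v1=B3 downbeat M3
bar 4: v0=A3 v1=A4 downbeat P8
bar 5: v0=G3 v1=B3 downbeat M3
bar 6: v0=A3 v1=B4 downbeat M2
bar 7: v0=G3 v1=G4 downbeat P8
bar 8: v0=F3 v1=D4 downbeat M6
bar 9: v0=G3 v1=G4 downbeat P8
  -> R2 @ bar 2 tick 0 v(0, 1): B3/B4 P8 -> A3/E4 P5 similar
  -> R1 @ bar 4 tick 0 v(0, 1): G3/G4 P8 -> A3/A4 P8 similar
  -> R4 @ bar 6 tick 0 v(0, 1): A3/B4 M2 untreated
  -> R1 @ bar 7 tick 0 v(0, 1): A3/A4 P8 -> G3/G4 P8 similar
  -> R2 @ bar 9 tick 0 v(0, 1): F3/C4 P5 -> G3/G4 P8 similar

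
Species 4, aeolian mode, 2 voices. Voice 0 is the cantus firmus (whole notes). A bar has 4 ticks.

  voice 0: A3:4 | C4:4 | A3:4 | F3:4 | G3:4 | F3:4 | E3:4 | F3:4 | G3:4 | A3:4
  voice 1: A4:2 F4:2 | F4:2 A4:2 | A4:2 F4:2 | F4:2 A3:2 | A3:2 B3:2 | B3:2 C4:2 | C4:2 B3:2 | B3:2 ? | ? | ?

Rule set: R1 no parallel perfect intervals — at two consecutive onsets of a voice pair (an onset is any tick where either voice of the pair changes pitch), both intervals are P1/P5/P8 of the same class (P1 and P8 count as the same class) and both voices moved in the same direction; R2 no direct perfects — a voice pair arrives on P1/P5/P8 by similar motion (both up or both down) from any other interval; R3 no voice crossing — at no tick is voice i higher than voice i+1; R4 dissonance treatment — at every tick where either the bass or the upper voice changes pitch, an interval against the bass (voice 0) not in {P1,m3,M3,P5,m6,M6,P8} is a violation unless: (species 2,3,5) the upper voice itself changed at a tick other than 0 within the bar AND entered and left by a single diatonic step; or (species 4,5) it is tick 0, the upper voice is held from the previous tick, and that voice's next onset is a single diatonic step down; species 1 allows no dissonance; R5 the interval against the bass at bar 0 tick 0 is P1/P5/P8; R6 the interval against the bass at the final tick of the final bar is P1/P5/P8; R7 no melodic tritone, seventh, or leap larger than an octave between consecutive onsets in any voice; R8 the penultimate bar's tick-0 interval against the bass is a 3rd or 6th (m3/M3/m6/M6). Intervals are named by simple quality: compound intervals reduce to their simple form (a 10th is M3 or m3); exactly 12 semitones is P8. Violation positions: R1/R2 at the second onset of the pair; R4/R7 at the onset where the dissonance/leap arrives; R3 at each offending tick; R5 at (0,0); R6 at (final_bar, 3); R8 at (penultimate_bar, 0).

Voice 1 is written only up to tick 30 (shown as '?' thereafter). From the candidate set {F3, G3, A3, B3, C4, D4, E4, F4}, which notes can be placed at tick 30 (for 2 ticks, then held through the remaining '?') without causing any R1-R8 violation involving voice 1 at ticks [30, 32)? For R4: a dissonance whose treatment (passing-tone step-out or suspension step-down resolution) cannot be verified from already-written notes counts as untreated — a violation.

{A3, B3, C4, D4}

F3: violates R7
G3: violates R4
A3: legal
B3: legal
C4: legal
D4: legal
E4: violates R4
F4: violates R7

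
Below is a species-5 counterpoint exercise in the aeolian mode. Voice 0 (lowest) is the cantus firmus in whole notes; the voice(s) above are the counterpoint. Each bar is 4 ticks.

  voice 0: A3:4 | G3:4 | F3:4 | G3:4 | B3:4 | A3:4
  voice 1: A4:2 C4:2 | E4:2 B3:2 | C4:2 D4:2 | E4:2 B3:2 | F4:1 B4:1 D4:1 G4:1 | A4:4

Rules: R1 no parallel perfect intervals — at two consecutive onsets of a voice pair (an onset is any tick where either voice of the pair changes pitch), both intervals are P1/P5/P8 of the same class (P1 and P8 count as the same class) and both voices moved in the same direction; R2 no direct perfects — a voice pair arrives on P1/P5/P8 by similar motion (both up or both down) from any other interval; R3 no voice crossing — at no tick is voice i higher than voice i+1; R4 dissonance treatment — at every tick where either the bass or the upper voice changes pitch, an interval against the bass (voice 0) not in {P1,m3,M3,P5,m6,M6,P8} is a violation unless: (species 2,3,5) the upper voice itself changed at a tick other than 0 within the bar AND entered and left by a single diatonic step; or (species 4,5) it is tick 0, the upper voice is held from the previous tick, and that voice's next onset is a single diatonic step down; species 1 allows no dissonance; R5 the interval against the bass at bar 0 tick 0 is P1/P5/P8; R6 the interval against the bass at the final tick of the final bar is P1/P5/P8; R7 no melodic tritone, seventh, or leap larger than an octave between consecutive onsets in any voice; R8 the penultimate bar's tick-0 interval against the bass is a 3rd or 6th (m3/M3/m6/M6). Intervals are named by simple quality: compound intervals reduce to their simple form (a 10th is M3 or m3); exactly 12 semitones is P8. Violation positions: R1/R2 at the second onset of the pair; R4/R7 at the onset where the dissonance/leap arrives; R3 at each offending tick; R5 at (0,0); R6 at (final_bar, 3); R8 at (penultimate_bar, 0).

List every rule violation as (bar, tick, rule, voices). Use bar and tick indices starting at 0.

(4, 0, R4, (0, 1))
(4, 0, R7, (1,))
(4, 0, R8, (0, 1))
(4, 1, R7, (1,))

bar 0: v0=A3 v1=A4 downbeat P8
bar 1: v0=G3 v1=E4 downbeat M6
bar 2: v0=F3 v1=C4 downbeat P5
bar 3: v0=G3 v1=E4 downbeat M6
bar 4: v0=B3 v1=F4 downbeat TT
bar 5: v0=A3 v1=A4 downbeat P8
  -> R4 @ bar 4 tick 0 v(0, 1): B3/F4 TT untreated
  -> R7 @ bar 4 tick 0 v(1,): B3->F4 leap 6st
  -> R8 @ bar 4 tick 0 v(0, 1): penult TT not 3rd/6th
  -> R7 @ bar 4 tick 1 v(1,): F4->B4 leap 6st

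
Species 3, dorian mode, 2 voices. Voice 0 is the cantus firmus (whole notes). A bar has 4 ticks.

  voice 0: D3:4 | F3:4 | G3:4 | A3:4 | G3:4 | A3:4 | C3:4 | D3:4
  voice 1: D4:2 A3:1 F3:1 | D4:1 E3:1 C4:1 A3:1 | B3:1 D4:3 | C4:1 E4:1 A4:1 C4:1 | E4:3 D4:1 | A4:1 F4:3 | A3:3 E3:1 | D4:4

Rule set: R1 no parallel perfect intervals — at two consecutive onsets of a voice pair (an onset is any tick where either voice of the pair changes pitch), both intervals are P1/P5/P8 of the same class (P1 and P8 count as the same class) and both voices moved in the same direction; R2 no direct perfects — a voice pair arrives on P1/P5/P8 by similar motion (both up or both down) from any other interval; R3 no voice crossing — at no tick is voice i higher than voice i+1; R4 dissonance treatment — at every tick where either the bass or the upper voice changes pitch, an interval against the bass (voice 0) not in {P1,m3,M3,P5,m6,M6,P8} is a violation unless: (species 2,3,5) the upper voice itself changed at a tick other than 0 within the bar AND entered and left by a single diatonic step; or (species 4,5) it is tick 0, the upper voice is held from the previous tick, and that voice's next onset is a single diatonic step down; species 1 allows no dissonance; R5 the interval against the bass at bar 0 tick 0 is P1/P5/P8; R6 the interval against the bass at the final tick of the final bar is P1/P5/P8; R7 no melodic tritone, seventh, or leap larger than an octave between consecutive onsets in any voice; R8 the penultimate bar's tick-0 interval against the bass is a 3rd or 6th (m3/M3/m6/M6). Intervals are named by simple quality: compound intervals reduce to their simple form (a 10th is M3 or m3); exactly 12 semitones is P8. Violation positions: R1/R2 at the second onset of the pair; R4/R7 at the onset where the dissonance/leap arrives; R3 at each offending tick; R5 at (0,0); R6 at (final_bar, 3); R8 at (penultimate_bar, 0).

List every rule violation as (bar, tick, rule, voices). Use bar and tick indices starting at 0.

(1, 1, R3, (0, 1))
(1, 1, R4, (0, 1))
(1, 1, R7, (1,))
(5, 0, R2, (0, 1))
(7, 0, R2, (0, 1))
(7, 0, R7, (1,))

bar 0: v0=D3 v1=D4 downbeat P8
bar 1: v0=F3 v1=D4 downbeat M6
bar 2: v0=G3 v1=B3 downbeat M3
bar 3: v0=A3 v1=C4 downbeat m3
bar 4: v0=G3 v1=E4 downbeat M6
bar 5: v0=A3 v1=A4 downbeat P8
bar 6: v0=C3 v1=A3 downbeat M6
bar 7: v0=D3 v1=D4 downbeat P8
  -> R3 @ bar 1 tick 1 v(0, 1): F3 above E3
  -> R4 @ bar 1 tick 1 v(0, 1): F3/E3 m2 untreated
  -> R7 @ bar 1 tick 1 v(1,): D4->E3 leap 10st
  -> R2 @ bar 5 tick 0 v(0, 1): G3/D4 P5 -> A3/A4 P8 similar
  -> R2 @ bar 7 tick 0 v(0, 1): C3/E3 M3 -> D3/D4 P8 similar
  -> R7 @ bar 7 tick 0 v(1,): E3->D4 leap 10st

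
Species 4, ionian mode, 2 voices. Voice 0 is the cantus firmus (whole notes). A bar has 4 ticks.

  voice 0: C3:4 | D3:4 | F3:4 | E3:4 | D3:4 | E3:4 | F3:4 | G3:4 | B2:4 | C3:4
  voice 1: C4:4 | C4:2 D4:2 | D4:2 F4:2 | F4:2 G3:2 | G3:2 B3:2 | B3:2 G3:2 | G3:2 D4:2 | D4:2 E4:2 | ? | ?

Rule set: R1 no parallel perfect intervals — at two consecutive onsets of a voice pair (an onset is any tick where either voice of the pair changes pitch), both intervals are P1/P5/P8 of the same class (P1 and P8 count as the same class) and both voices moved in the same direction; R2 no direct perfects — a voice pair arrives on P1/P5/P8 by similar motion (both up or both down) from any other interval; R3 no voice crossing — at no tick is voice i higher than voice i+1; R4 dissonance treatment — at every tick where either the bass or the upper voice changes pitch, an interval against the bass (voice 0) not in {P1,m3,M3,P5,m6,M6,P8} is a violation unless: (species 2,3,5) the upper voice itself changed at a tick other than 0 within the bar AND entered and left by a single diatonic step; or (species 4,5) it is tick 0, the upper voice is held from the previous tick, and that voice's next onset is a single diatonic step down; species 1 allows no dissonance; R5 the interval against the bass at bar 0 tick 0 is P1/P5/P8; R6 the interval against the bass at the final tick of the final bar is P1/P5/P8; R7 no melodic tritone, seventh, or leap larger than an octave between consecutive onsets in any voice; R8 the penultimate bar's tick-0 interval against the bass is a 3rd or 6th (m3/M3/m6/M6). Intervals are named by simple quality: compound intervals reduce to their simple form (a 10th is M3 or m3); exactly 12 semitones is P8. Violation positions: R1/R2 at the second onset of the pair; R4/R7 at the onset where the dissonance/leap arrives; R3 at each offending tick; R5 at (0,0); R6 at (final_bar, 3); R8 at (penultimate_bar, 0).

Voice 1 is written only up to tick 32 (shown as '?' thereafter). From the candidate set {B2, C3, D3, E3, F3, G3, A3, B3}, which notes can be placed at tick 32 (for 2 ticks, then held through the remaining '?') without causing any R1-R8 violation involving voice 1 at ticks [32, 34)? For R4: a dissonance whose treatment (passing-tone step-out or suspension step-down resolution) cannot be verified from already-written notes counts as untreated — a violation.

{G3}

B2: violates R2,R7,R8
C3: violates R4,R7,R8
D3: violates R7
E3: violates R4,R8
F3: violates R4,R7,R8
G3: legal
A3: violates R4,R8
B3: violates R2,R8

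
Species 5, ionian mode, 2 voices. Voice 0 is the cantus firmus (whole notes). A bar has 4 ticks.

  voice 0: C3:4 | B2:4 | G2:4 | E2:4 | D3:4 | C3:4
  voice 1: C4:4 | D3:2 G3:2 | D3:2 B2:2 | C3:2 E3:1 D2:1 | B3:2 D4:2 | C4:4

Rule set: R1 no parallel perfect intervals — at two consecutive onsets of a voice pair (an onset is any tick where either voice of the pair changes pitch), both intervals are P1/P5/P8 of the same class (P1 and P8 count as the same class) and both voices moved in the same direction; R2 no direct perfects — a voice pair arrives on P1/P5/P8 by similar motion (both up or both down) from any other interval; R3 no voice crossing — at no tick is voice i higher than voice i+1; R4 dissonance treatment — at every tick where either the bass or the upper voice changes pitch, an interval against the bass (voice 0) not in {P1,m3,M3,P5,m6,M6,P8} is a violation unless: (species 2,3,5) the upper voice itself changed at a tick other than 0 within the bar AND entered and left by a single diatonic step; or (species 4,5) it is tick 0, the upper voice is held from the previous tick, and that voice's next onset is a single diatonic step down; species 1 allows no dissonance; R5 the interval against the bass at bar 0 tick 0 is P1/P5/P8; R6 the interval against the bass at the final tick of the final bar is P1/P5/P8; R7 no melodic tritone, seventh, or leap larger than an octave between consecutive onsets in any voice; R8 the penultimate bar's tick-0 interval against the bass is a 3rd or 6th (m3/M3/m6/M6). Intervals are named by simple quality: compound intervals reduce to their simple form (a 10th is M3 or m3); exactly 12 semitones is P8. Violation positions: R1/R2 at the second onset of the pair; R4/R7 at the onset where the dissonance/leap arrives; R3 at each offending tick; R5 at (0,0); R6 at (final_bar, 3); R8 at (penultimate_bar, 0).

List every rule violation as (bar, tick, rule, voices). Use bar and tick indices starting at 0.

bar 0: v0=C3 v1=C4 downbeat P8
bar 1: v0=B2 v1=D3 downbeat m3
bar 2: v0=G2 v1=D3 downbeat P5
bar 3: v0=E2 v1=C3 downbeat m6
bar 4: v0=D3 v1=B3 downbeat M6
bar 5: v0=C3 v1=C4 downbeat P8
  -> R7 @ bar 1 tick 0 v(1,): C4->D3 leap 10st
  -> R2 @ bar 2 tick 0 v(0, 1): B2/G3 m6 -> G2/D3 P5 similar
  -> R3 @ bar 3 tick 3 v(0, 1): E2 above D2
  -> R4 @ bar 3 tick 3 v(0, 1): E2/D2 M2 untreated
  -> R7 @ bar 3 tick 3 v(1,): E3->D2 leap 14st
  -> R7 @ bar 4 tick 0 v(0,): E2->D3 leap 10st
  -> R7 @ bar 4 tick 0 v(1,): D2->B3 leap 21st
  -> R1 @ bar 5 tick 0 v(0, 1): D3/D4 P8 -> C3/C4 P8 similar

(1, 0, R7, (1,))
(2, 0, R2, (0, 1))
(3, 3, R3, (0, 1))
(3, 3, R4, (0, 1))
(3, 3, R7, (1,))
(4, 0, R7, (0,))
(4, 0, R7, (1,))
(5, 0, R1, (0, 1))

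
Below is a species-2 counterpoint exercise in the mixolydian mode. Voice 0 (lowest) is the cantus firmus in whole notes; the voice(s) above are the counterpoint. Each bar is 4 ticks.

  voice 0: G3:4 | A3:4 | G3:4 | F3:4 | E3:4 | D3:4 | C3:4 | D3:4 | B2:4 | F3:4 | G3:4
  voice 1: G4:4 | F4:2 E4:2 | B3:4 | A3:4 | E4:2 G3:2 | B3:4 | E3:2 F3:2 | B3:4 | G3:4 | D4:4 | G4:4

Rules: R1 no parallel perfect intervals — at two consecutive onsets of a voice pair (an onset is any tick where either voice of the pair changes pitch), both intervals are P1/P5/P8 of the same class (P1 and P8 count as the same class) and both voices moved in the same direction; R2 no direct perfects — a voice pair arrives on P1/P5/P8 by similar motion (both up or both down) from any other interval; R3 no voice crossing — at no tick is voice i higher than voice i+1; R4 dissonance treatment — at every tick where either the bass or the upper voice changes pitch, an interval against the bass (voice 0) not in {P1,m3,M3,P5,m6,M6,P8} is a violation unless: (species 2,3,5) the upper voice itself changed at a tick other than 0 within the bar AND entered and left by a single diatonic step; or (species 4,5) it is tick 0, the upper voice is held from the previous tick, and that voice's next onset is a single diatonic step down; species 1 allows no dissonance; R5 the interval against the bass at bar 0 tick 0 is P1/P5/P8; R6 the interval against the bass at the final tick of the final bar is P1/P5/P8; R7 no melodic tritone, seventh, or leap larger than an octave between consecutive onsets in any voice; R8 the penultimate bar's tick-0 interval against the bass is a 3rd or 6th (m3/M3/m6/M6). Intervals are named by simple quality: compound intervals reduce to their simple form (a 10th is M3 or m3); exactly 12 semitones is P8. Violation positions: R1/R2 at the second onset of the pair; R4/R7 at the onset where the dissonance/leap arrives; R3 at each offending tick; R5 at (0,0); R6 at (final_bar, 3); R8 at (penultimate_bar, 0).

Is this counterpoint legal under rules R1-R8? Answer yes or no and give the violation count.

bar 0: v0=G3 v1=G4 (P8)
bar 1: v0=A3 v1=F4 (m6)
bar 2: v0=G3 v1=B3 (M3)
bar 3: v0=F3 v1=A3 (M3)
bar 4: v0=E3 v1=E4 (P8)
bar 5: v0=D3 v1=B3 (M6)
bar 6: v0=C3 v1=E3 (M3)
bar 7: v0=D3 v1=B3 (M6)
bar 8: v0=B2 v1=G3 (m6)
bar 9: v0=F3 v1=D4 (M6)
bar 10: v0=G3 v1=G4 (P8)
  R4 @ bar6.2: C3/F3 P4 untreated
  R7 @ bar7.0: F3->B3 leap 6st
  R7 @ bar9.0: B2->F3 leap 6st
  R2 @ bar10.0: F3/D4 M6 -> G3/G4 P8 similar

No (4 violations)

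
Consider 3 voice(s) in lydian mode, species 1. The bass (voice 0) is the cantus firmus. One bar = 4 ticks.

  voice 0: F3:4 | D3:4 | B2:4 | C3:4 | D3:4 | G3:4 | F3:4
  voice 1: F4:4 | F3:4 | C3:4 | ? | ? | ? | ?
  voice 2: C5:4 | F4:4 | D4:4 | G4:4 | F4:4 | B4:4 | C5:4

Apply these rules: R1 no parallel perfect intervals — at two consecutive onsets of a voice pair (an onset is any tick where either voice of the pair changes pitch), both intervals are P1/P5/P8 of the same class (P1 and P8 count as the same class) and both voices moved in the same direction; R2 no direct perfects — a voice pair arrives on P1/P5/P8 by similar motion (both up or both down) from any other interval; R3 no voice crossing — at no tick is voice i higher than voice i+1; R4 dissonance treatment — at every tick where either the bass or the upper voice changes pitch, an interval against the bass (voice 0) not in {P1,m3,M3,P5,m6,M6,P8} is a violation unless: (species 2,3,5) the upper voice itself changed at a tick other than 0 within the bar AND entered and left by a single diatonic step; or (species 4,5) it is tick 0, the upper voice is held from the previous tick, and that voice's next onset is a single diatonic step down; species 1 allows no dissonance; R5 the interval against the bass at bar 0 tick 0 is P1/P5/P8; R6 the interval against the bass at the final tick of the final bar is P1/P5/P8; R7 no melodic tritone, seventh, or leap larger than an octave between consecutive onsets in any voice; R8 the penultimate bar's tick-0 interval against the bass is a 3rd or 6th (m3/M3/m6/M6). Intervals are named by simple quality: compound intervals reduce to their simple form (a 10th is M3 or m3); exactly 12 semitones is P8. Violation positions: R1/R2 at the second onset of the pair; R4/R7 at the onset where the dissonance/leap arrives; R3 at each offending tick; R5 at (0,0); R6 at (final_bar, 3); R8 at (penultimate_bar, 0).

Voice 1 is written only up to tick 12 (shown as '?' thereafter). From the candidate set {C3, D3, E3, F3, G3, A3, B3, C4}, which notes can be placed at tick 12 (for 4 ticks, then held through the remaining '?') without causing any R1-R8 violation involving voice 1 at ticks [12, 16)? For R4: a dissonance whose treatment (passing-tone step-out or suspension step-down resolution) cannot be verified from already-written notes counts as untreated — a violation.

{A3, C3, E3}

C3: legal
D3: violates R4
E3: legal
F3: violates R4
G3: violates R2
A3: legal
B3: violates R4,R7
C4: violates R2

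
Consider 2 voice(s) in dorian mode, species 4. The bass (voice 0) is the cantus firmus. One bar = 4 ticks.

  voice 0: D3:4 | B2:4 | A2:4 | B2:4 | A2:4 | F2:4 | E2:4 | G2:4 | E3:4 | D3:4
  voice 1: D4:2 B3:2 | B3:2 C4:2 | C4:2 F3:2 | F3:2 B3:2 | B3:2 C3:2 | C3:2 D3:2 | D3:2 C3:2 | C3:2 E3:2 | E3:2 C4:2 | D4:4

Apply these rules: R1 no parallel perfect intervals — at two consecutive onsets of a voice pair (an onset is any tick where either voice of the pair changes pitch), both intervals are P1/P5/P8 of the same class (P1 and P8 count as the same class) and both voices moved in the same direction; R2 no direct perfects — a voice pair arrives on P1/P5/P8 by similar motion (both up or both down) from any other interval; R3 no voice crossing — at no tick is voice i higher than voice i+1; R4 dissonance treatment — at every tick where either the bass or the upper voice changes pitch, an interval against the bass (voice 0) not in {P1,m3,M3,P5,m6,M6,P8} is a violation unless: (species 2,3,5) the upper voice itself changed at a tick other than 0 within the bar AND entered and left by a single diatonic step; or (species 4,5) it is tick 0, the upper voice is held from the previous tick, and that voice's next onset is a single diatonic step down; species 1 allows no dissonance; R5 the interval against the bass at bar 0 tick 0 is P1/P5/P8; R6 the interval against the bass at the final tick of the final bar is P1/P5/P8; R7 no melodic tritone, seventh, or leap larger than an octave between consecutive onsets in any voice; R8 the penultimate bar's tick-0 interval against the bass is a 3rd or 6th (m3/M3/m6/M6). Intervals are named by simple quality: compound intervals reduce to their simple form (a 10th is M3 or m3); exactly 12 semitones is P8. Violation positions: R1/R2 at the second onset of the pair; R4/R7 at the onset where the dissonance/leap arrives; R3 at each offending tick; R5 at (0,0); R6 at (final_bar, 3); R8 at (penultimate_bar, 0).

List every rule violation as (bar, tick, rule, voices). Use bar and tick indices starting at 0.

(1, 2, R4, (0, 1))
(3, 0, R4, (0, 1))
(3, 2, R7, (1,))
(4, 0, R4, (0, 1))
(4, 2, R7, (1,))
(7, 0, R4, (0, 1))
(8, 0, R8, (0, 1))

bar 0: v0=D3 v1=D4 downbeat P8
bar 1: v0=B2 v1=B3 downbeat P8
bar 2: v0=A2 v1=C4 downbeat m3
bar 3: v0=B2 v1=F3 downbeat TT
bar 4: v0=A2 v1=B3 downbeat M2
bar 5: v0=F2 v1=C3 downbeat P5
bar 6: v0=E2 v1=D3 downbeat m7
bar 7: v0=G2 v1=C3 downbeat P4
bar 8: v0=E3 v1=E3 downbeat P1
bar 9: v0=D3 v1=D4 downbeat P8
  -> R4 @ bar 1 tick 2 v(0, 1): B2/C4 m2 untreated
  -> R4 @ bar 3 tick 0 v(0, 1): B2/F3 TT untreated
  -> R7 @ bar 3 tick 2 v(1,): F3->B3 leap 6st
  -> R4 @ bar 4 tick 0 v(0, 1): A2/B3 M2 untreated
  -> R7 @ bar 4 tick 2 v(1,): B3->C3 leap 11st
  -> R4 @ bar 7 tick 0 v(0, 1): G2/C3 P4 untreated
  -> R8 @ bar 8 tick 0 v(0, 1): penult P1 not 3rd/6th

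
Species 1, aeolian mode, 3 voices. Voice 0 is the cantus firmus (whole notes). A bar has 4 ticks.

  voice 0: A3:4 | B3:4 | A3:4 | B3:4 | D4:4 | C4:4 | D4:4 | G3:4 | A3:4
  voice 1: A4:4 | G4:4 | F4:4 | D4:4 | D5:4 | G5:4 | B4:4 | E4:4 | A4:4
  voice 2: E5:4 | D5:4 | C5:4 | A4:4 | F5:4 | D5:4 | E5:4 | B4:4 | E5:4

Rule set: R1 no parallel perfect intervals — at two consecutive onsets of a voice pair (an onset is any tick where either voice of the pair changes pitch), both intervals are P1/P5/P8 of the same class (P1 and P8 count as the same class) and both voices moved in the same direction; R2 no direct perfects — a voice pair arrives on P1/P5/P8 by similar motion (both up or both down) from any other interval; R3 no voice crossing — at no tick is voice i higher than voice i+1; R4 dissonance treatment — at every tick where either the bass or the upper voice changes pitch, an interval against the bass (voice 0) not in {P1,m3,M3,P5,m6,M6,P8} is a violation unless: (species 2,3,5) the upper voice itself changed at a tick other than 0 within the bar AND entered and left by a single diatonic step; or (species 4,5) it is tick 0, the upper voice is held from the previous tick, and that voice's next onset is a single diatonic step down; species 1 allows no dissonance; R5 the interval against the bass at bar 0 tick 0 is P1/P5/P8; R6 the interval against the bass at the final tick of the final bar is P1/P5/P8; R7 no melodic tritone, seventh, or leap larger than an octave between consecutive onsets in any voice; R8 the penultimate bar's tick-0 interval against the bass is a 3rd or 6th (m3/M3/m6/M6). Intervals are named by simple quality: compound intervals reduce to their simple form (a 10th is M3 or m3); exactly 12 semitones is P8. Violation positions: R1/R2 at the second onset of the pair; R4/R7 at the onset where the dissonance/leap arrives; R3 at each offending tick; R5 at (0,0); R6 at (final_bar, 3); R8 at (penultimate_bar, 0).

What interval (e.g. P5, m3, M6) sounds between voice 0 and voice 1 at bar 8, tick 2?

voice 0=A3 voice 1=A4 -> P8

P8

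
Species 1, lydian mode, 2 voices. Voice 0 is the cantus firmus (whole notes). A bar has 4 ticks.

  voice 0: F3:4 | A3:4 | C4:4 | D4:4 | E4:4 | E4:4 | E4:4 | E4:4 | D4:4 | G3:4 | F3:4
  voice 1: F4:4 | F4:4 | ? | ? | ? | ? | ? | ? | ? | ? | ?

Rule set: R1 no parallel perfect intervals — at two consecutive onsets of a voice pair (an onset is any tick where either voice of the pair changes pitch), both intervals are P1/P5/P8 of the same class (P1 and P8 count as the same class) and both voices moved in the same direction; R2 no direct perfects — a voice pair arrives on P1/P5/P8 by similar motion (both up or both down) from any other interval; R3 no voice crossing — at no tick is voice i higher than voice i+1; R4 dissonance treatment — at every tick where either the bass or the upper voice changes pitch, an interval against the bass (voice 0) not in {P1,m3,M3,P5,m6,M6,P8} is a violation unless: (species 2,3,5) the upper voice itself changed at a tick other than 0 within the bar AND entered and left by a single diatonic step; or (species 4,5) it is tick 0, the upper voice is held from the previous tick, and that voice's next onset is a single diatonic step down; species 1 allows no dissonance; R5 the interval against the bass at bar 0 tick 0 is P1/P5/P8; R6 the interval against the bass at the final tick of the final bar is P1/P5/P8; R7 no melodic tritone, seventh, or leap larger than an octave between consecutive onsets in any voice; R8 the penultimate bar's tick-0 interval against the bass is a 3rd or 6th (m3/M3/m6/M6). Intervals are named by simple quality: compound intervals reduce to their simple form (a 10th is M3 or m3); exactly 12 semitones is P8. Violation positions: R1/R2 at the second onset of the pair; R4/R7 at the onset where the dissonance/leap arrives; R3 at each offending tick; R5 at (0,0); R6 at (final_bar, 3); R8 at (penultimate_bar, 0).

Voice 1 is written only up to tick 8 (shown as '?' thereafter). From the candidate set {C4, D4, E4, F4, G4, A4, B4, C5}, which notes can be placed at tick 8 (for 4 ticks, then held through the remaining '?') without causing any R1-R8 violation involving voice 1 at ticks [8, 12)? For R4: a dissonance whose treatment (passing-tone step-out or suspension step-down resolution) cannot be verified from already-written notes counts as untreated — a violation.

{A4, C4, E4}

C4: legal
D4: violates R4
E4: legal
F4: violates R4
G4: violates R2
A4: legal
B4: violates R4,R7
C5: violates R2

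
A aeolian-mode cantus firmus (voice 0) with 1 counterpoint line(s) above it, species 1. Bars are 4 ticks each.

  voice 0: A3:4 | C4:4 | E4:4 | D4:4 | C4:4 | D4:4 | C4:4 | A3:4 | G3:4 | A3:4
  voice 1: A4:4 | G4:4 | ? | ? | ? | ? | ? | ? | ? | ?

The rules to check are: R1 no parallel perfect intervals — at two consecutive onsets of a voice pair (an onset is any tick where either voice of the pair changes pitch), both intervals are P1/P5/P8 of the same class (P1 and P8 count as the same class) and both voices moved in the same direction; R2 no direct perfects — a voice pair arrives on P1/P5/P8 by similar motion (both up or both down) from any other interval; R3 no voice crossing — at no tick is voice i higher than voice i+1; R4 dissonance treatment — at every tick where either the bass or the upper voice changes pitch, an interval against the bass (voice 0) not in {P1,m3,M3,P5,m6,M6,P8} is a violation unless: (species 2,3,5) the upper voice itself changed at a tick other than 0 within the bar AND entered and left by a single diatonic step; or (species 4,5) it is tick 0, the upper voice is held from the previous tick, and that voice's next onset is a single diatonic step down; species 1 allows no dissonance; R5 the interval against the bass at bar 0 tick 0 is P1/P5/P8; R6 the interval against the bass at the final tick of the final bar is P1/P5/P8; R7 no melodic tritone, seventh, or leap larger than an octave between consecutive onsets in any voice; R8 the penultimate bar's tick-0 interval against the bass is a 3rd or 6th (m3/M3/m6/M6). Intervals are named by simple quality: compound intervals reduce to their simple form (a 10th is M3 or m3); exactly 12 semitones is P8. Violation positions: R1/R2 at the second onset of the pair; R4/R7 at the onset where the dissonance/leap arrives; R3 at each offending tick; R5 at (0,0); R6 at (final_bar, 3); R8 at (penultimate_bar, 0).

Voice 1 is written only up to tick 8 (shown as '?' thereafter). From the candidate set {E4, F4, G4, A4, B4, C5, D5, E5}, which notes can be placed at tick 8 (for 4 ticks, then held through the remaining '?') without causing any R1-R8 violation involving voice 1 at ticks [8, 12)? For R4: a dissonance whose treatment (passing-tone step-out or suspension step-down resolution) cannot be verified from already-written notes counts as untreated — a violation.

E4: legal
F4: violates R4
G4: legal
A4: violates R4
B4: violates R1
C5: legal
D5: violates R4
E5: violates R2

{C5, E4, G4}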